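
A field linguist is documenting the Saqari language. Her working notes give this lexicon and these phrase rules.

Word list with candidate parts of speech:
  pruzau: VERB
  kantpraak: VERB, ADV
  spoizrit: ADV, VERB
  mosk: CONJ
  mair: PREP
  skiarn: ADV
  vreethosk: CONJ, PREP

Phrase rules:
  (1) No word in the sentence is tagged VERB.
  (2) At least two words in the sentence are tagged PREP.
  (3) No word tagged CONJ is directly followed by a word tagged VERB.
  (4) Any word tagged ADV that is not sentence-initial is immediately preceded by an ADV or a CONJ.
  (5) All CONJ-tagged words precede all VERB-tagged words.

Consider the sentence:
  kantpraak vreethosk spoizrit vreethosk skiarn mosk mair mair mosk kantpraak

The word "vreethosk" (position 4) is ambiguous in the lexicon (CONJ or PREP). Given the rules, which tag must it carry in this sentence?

CONJ

Candidates per position — 1:kantpraak {VERB,ADV}; 2:vreethosk {CONJ,PREP}; 3:spoizrit {ADV,VERB}; 4:vreethosk {CONJ,PREP}; 5:skiarn {ADV}; 6:mosk {CONJ}; 7:mair {PREP}; 8:mair {PREP}; 9:mosk {CONJ}; 10:kantpraak {VERB,ADV}.
Word 1 cannot be VERB — rule 1 would then fail for every completion. It is ADV.
Word 3 cannot be VERB — rule 1 would then fail for every completion. It is ADV.
Word 4 cannot be PREP — rule 4 would then fail for every completion. It is CONJ.
Word 10 cannot be VERB — rule 1 would then fail for every completion. It is ADV.
Word 2 cannot be PREP — rule 4 would then fail for every completion. It is CONJ.
So the tagging must be: ADV CONJ ADV CONJ ADV CONJ PREP PREP CONJ ADV.
Check: rule 1 ok; rule 2 ok; rule 3 ok; rule 4 ok; rule 5 ok.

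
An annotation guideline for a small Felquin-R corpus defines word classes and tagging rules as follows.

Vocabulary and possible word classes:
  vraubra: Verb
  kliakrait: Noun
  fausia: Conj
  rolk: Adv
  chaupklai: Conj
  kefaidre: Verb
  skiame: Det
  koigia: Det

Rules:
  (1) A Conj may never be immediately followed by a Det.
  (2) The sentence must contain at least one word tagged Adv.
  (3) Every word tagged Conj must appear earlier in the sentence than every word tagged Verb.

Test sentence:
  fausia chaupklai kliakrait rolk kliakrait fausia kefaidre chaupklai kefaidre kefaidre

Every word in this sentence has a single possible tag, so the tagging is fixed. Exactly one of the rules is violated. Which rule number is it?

Fixed tagging: Conj Conj Noun Adv Noun Conj Verb Conj Verb Verb.
Applying the rules: R1 pass, R2 pass, R3 fail.
Only rule 3 fails.

3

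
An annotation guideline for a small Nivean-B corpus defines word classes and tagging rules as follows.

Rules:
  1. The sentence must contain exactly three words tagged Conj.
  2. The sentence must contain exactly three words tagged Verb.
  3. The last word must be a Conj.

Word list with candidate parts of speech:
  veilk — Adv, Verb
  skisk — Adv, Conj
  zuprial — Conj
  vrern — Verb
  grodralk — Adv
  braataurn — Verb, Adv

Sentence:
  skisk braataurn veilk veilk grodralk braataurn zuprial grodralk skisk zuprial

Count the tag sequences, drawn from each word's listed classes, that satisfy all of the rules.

Candidates per position — 1:skisk {Adv,Conj}; 2:braataurn {Verb,Adv}; 3:veilk {Adv,Verb}; 4:veilk {Adv,Verb}; 5:grodralk {Adv}; 6:braataurn {Verb,Adv}; 7:zuprial {Conj}; 8:grodralk {Adv}; 9:skisk {Adv,Conj}; 10:zuprial {Conj}.
There are 64 candidate sequences in total.
Checking each against the rules leaves 8 sequences.
Count = 8.

8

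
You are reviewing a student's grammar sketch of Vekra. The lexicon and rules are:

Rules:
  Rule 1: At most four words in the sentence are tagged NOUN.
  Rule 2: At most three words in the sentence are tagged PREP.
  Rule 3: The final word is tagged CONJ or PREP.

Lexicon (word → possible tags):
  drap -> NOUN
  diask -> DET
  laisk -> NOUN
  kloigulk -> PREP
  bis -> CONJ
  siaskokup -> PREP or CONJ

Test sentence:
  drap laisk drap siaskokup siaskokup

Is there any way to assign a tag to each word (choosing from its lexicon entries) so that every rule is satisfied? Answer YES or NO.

Candidates per position — 1:drap {NOUN}; 2:laisk {NOUN}; 3:drap {NOUN}; 4:siaskokup {PREP,CONJ}; 5:siaskokup {PREP,CONJ}.
One satisfying assignment: NOUN NOUN NOUN PREP CONJ.
Check: rule 1 holds; rule 2 holds; rule 3 holds.

YES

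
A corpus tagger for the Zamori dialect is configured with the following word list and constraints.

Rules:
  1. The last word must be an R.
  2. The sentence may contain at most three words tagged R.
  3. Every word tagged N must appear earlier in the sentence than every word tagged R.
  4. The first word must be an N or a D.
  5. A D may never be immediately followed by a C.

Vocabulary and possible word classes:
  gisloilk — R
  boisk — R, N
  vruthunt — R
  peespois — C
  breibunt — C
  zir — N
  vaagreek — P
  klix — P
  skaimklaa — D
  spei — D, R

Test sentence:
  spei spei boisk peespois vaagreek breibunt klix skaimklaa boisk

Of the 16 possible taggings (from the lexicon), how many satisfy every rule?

Candidates per position — 1:spei {D,R}; 2:spei {D,R}; 3:boisk {R,N}; 4:peespois {C}; 5:vaagreek {P}; 6:breibunt {C}; 7:klix {P}; 8:skaimklaa {D}; 9:boisk {R,N}.
There are 16 candidate sequences in total.
The sequences that satisfy every rule: D D R C P C P D R; D D N C P C P D R; D R R C P C P D R.
Count = 3.

3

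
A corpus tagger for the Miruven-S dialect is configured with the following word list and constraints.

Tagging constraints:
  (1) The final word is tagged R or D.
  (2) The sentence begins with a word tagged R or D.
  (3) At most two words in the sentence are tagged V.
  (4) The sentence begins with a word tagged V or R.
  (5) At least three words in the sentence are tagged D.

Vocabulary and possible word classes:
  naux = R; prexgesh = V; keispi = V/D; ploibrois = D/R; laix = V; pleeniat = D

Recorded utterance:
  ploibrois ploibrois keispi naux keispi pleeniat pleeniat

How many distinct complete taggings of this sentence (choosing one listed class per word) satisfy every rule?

7

Candidates per position — 1:ploibrois {D,R}; 2:ploibrois {D,R}; 3:keispi {V,D}; 4:naux {R}; 5:keispi {V,D}; 6:pleeniat {D}; 7:pleeniat {D}.
There are 16 candidate sequences in total.
Checking each against the rules leaves 7 sequences.
Count = 7.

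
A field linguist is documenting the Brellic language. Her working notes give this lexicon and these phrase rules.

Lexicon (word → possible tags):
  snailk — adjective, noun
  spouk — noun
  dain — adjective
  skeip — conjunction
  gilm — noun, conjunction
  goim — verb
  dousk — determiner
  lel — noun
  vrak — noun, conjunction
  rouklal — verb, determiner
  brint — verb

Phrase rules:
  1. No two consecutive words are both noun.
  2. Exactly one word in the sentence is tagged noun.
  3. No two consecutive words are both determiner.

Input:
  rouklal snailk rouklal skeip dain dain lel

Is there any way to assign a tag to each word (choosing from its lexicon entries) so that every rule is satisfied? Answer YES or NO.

Candidates per position — 1:rouklal {verb,determiner}; 2:snailk {adjective,noun}; 3:rouklal {verb,determiner}; 4:skeip {conjunction}; 5:dain {adjective}; 6:dain {adjective}; 7:lel {noun}.
One satisfying assignment: determiner adjective determiner conjunction adjective adjective noun.
Verifying each rule — rule 1 ✓; rule 2 ✓; rule 3 ✓.

YES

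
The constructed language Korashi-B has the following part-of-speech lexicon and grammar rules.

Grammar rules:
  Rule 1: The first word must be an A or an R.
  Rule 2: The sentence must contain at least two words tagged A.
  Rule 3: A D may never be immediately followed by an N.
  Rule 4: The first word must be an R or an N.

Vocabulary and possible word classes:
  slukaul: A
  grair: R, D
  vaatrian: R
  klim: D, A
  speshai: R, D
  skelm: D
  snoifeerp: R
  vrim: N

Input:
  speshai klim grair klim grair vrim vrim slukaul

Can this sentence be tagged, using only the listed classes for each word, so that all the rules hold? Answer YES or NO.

Candidates per position — 1:speshai {R,D}; 2:klim {D,A}; 3:grair {R,D}; 4:klim {D,A}; 5:grair {R,D}; 6:vrim {N}; 7:vrim {N}; 8:slukaul {A}.
One satisfying assignment: R D R A R N N A.
Checking: rule 1 ok; rule 2 ok; rule 3 ok; rule 4 ok.

YES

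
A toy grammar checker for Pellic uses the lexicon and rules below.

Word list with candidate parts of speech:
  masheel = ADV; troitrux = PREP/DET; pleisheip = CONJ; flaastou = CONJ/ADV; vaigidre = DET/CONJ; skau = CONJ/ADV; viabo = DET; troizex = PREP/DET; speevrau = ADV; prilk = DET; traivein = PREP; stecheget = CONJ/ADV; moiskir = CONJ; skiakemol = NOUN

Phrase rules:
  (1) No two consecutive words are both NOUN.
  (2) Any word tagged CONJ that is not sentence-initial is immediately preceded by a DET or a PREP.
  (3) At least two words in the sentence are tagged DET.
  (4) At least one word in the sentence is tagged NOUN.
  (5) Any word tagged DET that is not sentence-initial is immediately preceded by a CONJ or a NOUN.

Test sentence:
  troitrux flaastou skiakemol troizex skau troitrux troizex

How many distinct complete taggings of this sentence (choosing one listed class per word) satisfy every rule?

Candidates per position — 1:troitrux {PREP,DET}; 2:flaastou {CONJ,ADV}; 3:skiakemol {NOUN}; 4:troizex {PREP,DET}; 5:skau {CONJ,ADV}; 6:troitrux {PREP,DET}; 7:troizex {PREP,DET}.
There are 64 candidate sequences in total.
Checking each against the rules leaves 10 sequences.
Count = 10.

10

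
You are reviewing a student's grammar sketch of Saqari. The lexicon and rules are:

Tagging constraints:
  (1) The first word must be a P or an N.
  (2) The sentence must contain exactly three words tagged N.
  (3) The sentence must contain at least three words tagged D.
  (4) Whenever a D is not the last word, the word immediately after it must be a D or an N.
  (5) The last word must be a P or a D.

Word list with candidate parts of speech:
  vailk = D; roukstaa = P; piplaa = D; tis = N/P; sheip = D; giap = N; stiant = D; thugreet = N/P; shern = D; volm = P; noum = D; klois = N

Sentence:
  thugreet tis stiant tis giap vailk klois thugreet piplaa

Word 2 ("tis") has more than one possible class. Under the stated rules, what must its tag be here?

P

Candidates per position — 1:thugreet {N,P}; 2:tis {N,P}; 3:stiant {D}; 4:tis {N,P}; 5:giap {N}; 6:vailk {D}; 7:klois {N}; 8:thugreet {N,P}; 9:piplaa {D}.
At position 4, choosing P makes rule 4 impossible to satisfy; hence N.
At position 8, choosing N makes rule 2 impossible to satisfy; hence P.
At position 1, choosing N makes rule 2 impossible to satisfy; hence P.
At position 2, choosing N makes rule 2 impossible to satisfy; hence P.
The unique satisfying tagging is: P P D N N D N P D.
Checking: rule 1 satisfied; rule 2 satisfied; rule 3 satisfied; rule 4 satisfied; rule 5 satisfied.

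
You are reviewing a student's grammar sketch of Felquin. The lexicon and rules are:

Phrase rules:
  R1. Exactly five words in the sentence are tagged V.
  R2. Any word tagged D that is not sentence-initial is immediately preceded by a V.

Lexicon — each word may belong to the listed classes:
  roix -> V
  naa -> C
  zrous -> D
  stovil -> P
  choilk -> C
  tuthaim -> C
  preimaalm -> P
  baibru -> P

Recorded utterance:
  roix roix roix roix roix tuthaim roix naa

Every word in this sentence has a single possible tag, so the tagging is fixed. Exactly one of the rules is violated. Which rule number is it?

1

Fixed tagging: V V V V V C V C.
Checking each rule: R1 violated, R2 holds.
Only rule 1 fails.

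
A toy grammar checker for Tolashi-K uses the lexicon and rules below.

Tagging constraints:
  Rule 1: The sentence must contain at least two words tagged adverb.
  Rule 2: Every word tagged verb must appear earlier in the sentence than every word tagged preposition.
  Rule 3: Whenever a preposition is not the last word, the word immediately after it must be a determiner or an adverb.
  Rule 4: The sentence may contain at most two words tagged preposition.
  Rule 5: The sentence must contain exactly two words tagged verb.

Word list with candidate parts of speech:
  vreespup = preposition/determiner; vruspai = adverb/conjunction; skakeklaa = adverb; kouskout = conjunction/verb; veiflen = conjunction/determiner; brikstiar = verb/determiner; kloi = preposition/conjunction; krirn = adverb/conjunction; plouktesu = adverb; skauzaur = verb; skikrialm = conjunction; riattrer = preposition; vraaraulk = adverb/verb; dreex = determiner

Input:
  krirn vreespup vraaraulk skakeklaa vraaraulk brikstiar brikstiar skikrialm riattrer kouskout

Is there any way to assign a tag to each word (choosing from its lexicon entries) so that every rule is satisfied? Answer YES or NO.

NO

Candidates per position — 1:krirn {adverb,conjunction}; 2:vreespup {preposition,determiner}; 3:vraaraulk {adverb,verb}; 4:skakeklaa {adverb}; 5:vraaraulk {adverb,verb}; 6:brikstiar {verb,determiner}; 7:brikstiar {verb,determiner}; 8:skikrialm {conjunction}; 9:riattrer {preposition}; 10:kouskout {conjunction,verb}.
Rule 3 cannot be satisfied by any choice of tags from the lexicon.
So there is no consistent tagging.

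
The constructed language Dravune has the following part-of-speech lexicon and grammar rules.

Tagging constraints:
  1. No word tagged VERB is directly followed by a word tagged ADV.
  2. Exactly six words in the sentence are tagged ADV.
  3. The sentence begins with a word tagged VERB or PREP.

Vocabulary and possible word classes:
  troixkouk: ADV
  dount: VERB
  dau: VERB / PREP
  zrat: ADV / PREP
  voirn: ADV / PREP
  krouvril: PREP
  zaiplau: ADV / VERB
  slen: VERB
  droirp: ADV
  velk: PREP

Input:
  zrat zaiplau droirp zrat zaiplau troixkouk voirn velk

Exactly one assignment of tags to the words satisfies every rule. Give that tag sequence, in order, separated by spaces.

PREP ADV ADV ADV ADV ADV ADV PREP

Candidates per position — 1:zrat {ADV,PREP}; 2:zaiplau {ADV,VERB}; 3:droirp {ADV}; 4:zrat {ADV,PREP}; 5:zaiplau {ADV,VERB}; 6:troixkouk {ADV}; 7:voirn {ADV,PREP}; 8:velk {PREP}.
At position 1, choosing ADV makes rule 3 impossible to satisfy; hence PREP.
At position 2, choosing VERB makes rule 1 impossible to satisfy; hence ADV.
At position 4, choosing PREP makes rule 2 impossible to satisfy; hence ADV.
At position 5, choosing VERB makes rule 1 impossible to satisfy; hence ADV.
At position 7, choosing PREP makes rule 2 impossible to satisfy; hence ADV.
The only consistent sequence is: PREP ADV ADV ADV ADV ADV ADV PREP.
Verifying each rule — rule 1 satisfied; rule 2 satisfied; rule 3 satisfied.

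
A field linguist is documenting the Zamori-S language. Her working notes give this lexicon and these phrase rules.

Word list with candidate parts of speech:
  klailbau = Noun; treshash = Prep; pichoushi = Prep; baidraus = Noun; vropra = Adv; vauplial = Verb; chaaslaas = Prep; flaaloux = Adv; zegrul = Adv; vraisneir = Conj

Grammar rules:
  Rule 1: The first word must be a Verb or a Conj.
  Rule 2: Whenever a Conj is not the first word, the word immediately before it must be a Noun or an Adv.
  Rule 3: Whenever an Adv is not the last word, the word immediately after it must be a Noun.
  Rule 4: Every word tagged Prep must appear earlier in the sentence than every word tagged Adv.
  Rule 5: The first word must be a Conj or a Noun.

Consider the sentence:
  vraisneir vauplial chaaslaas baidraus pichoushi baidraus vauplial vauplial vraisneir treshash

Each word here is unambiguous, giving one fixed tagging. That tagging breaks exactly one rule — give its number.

2

Fixed tagging: Conj Verb Prep Noun Prep Noun Verb Verb Conj Prep.
Checking each rule: R1 pass, R2 fail, R3 pass, R4 pass, R5 pass.
Only rule 2 fails.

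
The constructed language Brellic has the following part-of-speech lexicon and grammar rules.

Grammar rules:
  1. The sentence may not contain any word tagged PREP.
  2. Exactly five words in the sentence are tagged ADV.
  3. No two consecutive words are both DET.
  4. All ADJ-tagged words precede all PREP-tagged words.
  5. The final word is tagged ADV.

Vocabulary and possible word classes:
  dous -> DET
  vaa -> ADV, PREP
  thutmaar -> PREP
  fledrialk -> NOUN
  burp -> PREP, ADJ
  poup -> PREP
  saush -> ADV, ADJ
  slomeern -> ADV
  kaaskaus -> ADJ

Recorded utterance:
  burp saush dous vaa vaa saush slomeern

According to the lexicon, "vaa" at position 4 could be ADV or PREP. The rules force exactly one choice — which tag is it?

Candidates per position — 1:burp {PREP,ADJ}; 2:saush {ADV,ADJ}; 3:dous {DET}; 4:vaa {ADV,PREP}; 5:vaa {ADV,PREP}; 6:saush {ADV,ADJ}; 7:slomeern {ADV}.
Word 1 cannot be PREP — rule 1 would then fail for every completion. It is ADJ.
Word 2 cannot be ADJ — rule 2 would then fail for every completion. It is ADV.
Word 4 cannot be PREP — rule 1 would then fail for every completion. It is ADV.
Word 5 cannot be PREP — rule 1 would then fail for every completion. It is ADV.
Word 6 cannot be ADJ — rule 2 would then fail for every completion. It is ADV.
The unique satisfying tagging is: ADJ ADV DET ADV ADV ADV ADV.
Checking: rule 1 satisfied; rule 2 satisfied; rule 3 satisfied; rule 4 satisfied; rule 5 satisfied.

ADV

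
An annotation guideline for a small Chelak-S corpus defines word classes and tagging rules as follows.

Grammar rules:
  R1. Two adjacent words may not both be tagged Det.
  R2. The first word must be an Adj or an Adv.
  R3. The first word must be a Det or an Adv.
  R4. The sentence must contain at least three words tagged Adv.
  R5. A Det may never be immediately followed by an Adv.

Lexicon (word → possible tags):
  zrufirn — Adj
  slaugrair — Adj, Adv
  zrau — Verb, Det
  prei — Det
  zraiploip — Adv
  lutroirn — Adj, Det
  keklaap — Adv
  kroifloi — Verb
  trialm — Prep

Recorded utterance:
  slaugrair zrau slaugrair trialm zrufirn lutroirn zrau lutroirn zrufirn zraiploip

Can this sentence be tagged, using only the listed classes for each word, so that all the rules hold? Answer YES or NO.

Candidates per position — 1:slaugrair {Adj,Adv}; 2:zrau {Verb,Det}; 3:slaugrair {Adj,Adv}; 4:trialm {Prep}; 5:zrufirn {Adj}; 6:lutroirn {Adj,Det}; 7:zrau {Verb,Det}; 8:lutroirn {Adj,Det}; 9:zrufirn {Adj}; 10:zraiploip {Adv}.
One satisfying assignment: Adv Verb Adv Prep Adj Adj Det Adj Adj Adv.
Check: rule 1 satisfied; rule 2 satisfied; rule 3 satisfied; rule 4 satisfied; rule 5 satisfied.

YES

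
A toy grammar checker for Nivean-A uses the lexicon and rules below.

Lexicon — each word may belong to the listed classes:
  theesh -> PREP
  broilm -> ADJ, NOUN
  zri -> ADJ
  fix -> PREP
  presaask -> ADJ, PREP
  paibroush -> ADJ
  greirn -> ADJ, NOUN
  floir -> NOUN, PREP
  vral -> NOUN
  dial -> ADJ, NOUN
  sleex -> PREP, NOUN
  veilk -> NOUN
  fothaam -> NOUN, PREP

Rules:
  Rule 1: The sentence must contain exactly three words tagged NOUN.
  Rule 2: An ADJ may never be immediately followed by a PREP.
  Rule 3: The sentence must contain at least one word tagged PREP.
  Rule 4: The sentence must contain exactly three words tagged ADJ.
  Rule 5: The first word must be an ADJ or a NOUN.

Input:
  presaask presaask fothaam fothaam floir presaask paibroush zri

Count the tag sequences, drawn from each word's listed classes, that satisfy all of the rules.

Candidates per position — 1:presaask {ADJ,PREP}; 2:presaask {ADJ,PREP}; 3:fothaam {NOUN,PREP}; 4:fothaam {NOUN,PREP}; 5:floir {NOUN,PREP}; 6:presaask {ADJ,PREP}; 7:paibroush {ADJ}; 8:zri {ADJ}.
There are 64 candidate sequences in total.
Every candidate sequence violates at least one rule; no consistent tagging exists.
Count = 0.

0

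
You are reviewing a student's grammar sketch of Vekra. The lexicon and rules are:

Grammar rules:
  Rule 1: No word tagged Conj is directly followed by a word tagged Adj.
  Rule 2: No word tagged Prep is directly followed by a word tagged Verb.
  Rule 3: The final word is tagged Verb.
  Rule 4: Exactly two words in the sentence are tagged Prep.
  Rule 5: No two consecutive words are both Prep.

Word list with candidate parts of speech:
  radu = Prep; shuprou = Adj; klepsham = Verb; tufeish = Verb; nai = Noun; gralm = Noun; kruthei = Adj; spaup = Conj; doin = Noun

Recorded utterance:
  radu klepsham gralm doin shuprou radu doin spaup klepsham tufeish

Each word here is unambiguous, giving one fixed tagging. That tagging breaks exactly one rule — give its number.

2

Fixed tagging: Prep Verb Noun Noun Adj Prep Noun Conj Verb Verb.
Applying the rules: R1 pass, R2 fail, R3 pass, R4 pass, R5 pass.
Only rule 2 fails.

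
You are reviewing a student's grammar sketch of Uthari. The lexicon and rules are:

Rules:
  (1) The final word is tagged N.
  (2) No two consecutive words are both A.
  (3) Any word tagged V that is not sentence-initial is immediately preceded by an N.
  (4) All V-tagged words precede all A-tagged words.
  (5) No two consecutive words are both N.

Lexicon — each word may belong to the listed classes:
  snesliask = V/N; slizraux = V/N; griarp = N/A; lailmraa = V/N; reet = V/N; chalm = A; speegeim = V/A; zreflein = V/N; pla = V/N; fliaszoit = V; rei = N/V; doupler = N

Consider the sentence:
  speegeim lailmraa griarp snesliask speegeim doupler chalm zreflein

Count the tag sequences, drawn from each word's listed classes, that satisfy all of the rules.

2

Candidates per position — 1:speegeim {V,A}; 2:lailmraa {V,N}; 3:griarp {N,A}; 4:snesliask {V,N}; 5:speegeim {V,A}; 6:doupler {N}; 7:chalm {A}; 8:zreflein {V,N}.
There are 64 candidate sequences in total.
The sequences that satisfy every rule: V N A N A N A N; A N A N A N A N.
Count = 2.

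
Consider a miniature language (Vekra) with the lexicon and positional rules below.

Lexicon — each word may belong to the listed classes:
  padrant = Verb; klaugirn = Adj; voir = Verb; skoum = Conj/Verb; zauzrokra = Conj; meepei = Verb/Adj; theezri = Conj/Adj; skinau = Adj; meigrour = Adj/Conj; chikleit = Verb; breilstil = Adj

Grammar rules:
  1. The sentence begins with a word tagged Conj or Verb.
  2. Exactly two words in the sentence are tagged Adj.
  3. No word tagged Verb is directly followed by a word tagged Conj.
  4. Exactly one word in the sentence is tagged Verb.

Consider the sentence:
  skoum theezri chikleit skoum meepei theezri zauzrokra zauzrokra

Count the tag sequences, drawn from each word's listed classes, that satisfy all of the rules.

Candidates per position — 1:skoum {Conj,Verb}; 2:theezri {Conj,Adj}; 3:chikleit {Verb}; 4:skoum {Conj,Verb}; 5:meepei {Verb,Adj}; 6:theezri {Conj,Adj}; 7:zauzrokra {Conj}; 8:zauzrokra {Conj}.
There are 32 candidate sequences in total.
Every candidate sequence violates at least one rule; no consistent tagging exists.
Count = 0.

0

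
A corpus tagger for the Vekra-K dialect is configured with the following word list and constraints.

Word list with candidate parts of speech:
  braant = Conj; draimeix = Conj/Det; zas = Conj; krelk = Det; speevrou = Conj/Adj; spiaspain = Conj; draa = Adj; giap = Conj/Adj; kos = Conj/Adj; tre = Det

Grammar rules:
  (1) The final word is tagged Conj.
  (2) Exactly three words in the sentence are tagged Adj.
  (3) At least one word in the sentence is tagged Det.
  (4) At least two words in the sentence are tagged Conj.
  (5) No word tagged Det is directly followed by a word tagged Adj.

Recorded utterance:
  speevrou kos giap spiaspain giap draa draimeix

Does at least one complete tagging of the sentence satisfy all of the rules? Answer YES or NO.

Candidates per position — 1:speevrou {Conj,Adj}; 2:kos {Conj,Adj}; 3:giap {Conj,Adj}; 4:spiaspain {Conj}; 5:giap {Conj,Adj}; 6:draa {Adj}; 7:draimeix {Conj,Det}.
Every candidate sequence violates at least one rule; no consistent tagging exists.

NO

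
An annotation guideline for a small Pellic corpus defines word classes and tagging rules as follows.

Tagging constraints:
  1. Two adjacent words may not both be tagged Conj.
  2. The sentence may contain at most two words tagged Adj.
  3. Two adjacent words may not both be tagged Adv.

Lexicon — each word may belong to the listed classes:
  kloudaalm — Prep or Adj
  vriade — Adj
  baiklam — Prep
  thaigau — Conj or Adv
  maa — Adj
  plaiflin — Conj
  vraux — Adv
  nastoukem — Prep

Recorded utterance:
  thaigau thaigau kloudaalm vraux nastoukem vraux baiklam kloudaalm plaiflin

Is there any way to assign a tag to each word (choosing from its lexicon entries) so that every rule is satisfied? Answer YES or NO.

Candidates per position — 1:thaigau {Conj,Adv}; 2:thaigau {Conj,Adv}; 3:kloudaalm {Prep,Adj}; 4:vraux {Adv}; 5:nastoukem {Prep}; 6:vraux {Adv}; 7:baiklam {Prep}; 8:kloudaalm {Prep,Adj}; 9:plaiflin {Conj}.
One satisfying assignment: Conj Adv Prep Adv Prep Adv Prep Prep Conj.
Rule-by-rule: rule 1 ok; rule 2 ok; rule 3 ok.

YES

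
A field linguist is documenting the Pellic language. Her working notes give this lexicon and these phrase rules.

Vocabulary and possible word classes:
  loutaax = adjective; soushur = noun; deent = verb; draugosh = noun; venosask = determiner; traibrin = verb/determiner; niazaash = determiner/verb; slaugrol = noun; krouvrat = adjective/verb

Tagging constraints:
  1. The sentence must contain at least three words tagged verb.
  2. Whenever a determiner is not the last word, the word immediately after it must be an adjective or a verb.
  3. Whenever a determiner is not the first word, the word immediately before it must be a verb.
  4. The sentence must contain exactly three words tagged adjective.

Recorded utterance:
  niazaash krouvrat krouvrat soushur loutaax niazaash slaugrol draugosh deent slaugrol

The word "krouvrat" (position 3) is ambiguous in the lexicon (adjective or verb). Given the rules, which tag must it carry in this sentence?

adjective

Candidates per position — 1:niazaash {determiner,verb}; 2:krouvrat {adjective,verb}; 3:krouvrat {adjective,verb}; 4:soushur {noun}; 5:loutaax {adjective}; 6:niazaash {determiner,verb}; 7:slaugrol {noun}; 8:draugosh {noun}; 9:deent {verb}; 10:slaugrol {noun}.
Position 2: verb is ruled out by rule 4; that leaves adjective.
Position 3: verb is ruled out by rule 4; that leaves adjective.
Position 6: determiner is ruled out by rule 1; that leaves verb.
Position 1: determiner is ruled out by rule 1; that leaves verb.
So the tagging must be: verb adjective adjective noun adjective verb noun noun verb noun.
Check: rule 1 ✓; rule 2 ✓; rule 3 ✓; rule 4 ✓.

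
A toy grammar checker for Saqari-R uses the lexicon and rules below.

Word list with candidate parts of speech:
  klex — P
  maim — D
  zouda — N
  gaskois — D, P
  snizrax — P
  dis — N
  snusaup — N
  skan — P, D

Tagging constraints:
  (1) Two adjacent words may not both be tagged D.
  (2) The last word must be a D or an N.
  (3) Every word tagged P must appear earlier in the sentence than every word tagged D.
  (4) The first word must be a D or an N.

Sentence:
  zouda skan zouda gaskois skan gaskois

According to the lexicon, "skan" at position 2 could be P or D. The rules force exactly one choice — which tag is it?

P

Candidates per position — 1:zouda {N}; 2:skan {P,D}; 3:zouda {N}; 4:gaskois {D,P}; 5:skan {P,D}; 6:gaskois {D,P}.
Word 6 cannot be P — rule 2 would then fail for every completion. It is D.
Word 5 cannot be D — rule 1 would then fail for every completion. It is P.
Word 2 cannot be D — rule 3 would then fail for every completion. It is P.
Word 4 cannot be D — rule 3 would then fail for every completion. It is P.
That leaves exactly one tagging: N P N P P D.
Check: rule 1 ✓; rule 2 ✓; rule 3 ✓; rule 4 ✓.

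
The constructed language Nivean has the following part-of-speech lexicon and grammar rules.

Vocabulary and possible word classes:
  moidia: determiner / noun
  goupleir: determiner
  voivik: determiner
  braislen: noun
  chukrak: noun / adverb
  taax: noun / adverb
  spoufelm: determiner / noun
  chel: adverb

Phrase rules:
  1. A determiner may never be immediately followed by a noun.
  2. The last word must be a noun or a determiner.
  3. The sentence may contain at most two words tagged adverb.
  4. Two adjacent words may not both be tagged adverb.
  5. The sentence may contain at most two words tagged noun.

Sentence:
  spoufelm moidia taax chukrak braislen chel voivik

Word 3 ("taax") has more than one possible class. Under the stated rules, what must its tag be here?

Candidates per position — 1:spoufelm {determiner,noun}; 2:moidia {determiner,noun}; 3:taax {noun,adverb}; 4:chukrak {noun,adverb}; 5:braislen {noun}; 6:chel {adverb}; 7:voivik {determiner}.
Position 3: the remaining choice is settled jointly with positions 1, 2, 4 — only adverb at position 3 is part of a tagging that satisfies every rule.
That leaves exactly one tagging: determiner determiner adverb noun noun adverb determiner.
Verifying each rule — rule 1 ok; rule 2 ok; rule 3 ok; rule 4 ok; rule 5 ok.

adverb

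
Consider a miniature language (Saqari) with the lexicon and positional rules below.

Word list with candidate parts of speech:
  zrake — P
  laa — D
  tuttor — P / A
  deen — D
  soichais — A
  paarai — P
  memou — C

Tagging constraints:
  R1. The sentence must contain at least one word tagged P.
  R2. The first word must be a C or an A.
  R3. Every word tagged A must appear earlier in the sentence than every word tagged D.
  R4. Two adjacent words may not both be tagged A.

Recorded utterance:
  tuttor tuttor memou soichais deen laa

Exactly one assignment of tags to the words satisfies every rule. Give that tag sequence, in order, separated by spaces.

Candidates per position — 1:tuttor {P,A}; 2:tuttor {P,A}; 3:memou {C}; 4:soichais {A}; 5:deen {D}; 6:laa {D}.
Position 1: P is ruled out by rule 2; that leaves A.
Position 2: A is ruled out by rule 1; that leaves P.
The unique satisfying tagging is: A P C A D D.
Rule-by-rule: rule 1 satisfied; rule 2 satisfied; rule 3 satisfied; rule 4 satisfied.

A P C A D D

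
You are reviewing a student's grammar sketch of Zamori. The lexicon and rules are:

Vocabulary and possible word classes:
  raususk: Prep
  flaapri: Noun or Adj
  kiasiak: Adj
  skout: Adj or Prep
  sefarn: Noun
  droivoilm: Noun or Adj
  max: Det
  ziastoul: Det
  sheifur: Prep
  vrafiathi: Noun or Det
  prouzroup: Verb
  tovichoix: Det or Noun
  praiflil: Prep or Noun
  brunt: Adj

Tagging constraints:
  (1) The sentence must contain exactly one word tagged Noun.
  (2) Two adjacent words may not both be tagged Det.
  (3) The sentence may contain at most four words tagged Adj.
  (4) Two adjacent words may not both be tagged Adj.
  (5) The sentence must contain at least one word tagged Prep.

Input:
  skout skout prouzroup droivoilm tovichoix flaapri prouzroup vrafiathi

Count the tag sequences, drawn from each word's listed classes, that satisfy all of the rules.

Candidates per position — 1:skout {Adj,Prep}; 2:skout {Adj,Prep}; 3:prouzroup {Verb}; 4:droivoilm {Noun,Adj}; 5:tovichoix {Det,Noun}; 6:flaapri {Noun,Adj}; 7:prouzroup {Verb}; 8:vrafiathi {Noun,Det}.
There are 64 candidate sequences in total.
Checking each against the rules leaves 12 sequences.
Count = 12.

12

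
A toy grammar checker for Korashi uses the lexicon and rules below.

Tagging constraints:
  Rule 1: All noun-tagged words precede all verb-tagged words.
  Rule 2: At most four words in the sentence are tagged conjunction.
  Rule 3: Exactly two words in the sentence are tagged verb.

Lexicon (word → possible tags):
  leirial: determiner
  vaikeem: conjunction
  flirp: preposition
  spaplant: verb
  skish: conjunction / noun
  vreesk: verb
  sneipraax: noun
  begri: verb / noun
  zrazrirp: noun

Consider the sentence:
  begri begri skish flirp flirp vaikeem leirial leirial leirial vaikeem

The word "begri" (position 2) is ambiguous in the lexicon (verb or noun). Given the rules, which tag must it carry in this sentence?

verb

Candidates per position — 1:begri {verb,noun}; 2:begri {verb,noun}; 3:skish {conjunction,noun}; 4:flirp {preposition}; 5:flirp {preposition}; 6:vaikeem {conjunction}; 7:leirial {determiner}; 8:leirial {determiner}; 9:leirial {determiner}; 10:vaikeem {conjunction}.
At position 1, choosing noun makes rule 3 impossible to satisfy; hence verb.
At position 2, choosing noun makes rule 1 impossible to satisfy; hence verb.
At position 3, choosing noun makes rule 1 impossible to satisfy; hence conjunction.
The unique satisfying tagging is: verb verb conjunction preposition preposition conjunction determiner determiner determiner conjunction.
Check: rule 1 ok; rule 2 ok; rule 3 ok.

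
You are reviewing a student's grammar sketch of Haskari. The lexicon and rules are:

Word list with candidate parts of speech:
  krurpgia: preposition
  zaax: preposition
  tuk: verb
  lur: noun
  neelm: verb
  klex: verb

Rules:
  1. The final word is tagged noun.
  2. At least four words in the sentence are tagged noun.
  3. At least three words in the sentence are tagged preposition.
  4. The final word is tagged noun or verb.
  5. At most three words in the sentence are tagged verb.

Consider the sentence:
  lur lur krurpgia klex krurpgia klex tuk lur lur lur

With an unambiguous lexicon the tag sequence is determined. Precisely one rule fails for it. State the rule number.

Fixed tagging: noun noun preposition verb preposition verb verb noun noun noun.
Checking each rule: R1 ✓, R2 ✓, R3 ✗, R4 ✓, R5 ✓.
Only rule 3 fails.

3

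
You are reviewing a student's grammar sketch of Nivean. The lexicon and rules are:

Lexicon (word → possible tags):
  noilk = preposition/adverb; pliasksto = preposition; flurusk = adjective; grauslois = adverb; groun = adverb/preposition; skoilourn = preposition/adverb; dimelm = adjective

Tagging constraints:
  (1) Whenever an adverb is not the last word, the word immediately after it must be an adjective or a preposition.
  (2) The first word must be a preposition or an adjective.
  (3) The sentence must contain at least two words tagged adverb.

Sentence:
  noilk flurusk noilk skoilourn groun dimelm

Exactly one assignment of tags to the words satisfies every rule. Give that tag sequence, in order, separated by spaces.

preposition adjective adverb preposition adverb adjective

Candidates per position — 1:noilk {preposition,adverb}; 2:flurusk {adjective}; 3:noilk {preposition,adverb}; 4:skoilourn {preposition,adverb}; 5:groun {adverb,preposition}; 6:dimelm {adjective}.
If word 1 were adverb, no tagging could satisfy rule 2; so word 1 is preposition.
The remaining ambiguous positions (3, 4, 5) are resolved jointly — only one combination satisfies every rule.
That leaves exactly one tagging: preposition adjective adverb preposition adverb adjective.
Verifying each rule — rule 1 holds; rule 2 holds; rule 3 holds.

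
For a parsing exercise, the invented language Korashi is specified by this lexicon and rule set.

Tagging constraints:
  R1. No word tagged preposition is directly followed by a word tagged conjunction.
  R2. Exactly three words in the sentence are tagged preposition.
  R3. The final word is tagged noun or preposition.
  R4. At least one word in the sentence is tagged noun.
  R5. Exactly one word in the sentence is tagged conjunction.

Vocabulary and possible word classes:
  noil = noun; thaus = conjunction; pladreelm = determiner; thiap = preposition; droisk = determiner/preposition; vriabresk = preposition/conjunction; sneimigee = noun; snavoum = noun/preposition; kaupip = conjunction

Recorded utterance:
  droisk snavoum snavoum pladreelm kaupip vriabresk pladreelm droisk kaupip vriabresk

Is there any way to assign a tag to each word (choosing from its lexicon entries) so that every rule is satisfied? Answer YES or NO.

Candidates per position — 1:droisk {determiner,preposition}; 2:snavoum {noun,preposition}; 3:snavoum {noun,preposition}; 4:pladreelm {determiner}; 5:kaupip {conjunction}; 6:vriabresk {preposition,conjunction}; 7:pladreelm {determiner}; 8:droisk {determiner,preposition}; 9:kaupip {conjunction}; 10:vriabresk {preposition,conjunction}.
Rule 5 cannot be satisfied by any choice of tags from the lexicon.
So there is no consistent tagging.

NO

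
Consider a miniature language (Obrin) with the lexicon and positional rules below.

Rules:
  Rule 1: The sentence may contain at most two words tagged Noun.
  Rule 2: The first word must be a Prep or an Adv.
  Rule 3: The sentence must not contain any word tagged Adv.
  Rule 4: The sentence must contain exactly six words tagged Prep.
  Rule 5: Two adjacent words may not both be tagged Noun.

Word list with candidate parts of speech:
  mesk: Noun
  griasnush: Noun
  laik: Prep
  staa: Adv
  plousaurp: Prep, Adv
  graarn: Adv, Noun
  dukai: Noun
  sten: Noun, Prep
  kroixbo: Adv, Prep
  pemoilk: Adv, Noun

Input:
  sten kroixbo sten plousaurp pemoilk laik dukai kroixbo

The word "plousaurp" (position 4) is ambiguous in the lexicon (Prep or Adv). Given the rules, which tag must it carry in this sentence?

Candidates per position — 1:sten {Noun,Prep}; 2:kroixbo {Adv,Prep}; 3:sten {Noun,Prep}; 4:plousaurp {Prep,Adv}; 5:pemoilk {Adv,Noun}; 6:laik {Prep}; 7:dukai {Noun}; 8:kroixbo {Adv,Prep}.
If word 1 were Noun, no tagging could satisfy rule 2; so word 1 is Prep.
If word 2 were Adv, no tagging could satisfy rule 3; so word 2 is Prep.
If word 3 were Noun, no tagging could satisfy rule 4; so word 3 is Prep.
If word 4 were Adv, no tagging could satisfy rule 3; so word 4 is Prep.
If word 5 were Adv, no tagging could satisfy rule 3; so word 5 is Noun.
If word 8 were Adv, no tagging could satisfy rule 3; so word 8 is Prep.
That leaves exactly one tagging: Prep Prep Prep Prep Noun Prep Noun Prep.
Verifying each rule — rule 1 ✓; rule 2 ✓; rule 3 ✓; rule 4 ✓; rule 5 ✓.

Prep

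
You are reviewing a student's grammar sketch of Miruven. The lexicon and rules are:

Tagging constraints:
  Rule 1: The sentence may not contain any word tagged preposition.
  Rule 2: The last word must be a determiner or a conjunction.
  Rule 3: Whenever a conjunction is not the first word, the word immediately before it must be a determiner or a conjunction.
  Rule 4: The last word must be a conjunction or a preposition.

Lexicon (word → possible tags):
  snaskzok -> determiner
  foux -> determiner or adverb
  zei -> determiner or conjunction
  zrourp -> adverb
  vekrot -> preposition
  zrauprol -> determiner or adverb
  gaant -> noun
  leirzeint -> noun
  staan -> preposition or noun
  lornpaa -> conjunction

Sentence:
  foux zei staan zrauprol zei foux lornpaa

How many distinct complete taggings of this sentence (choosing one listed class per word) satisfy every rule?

9

Candidates per position — 1:foux {determiner,adverb}; 2:zei {determiner,conjunction}; 3:staan {preposition,noun}; 4:zrauprol {determiner,adverb}; 5:zei {determiner,conjunction}; 6:foux {determiner,adverb}; 7:lornpaa {conjunction}.
There are 64 candidate sequences in total.
Checking each against the rules leaves 9 sequences.
Count = 9.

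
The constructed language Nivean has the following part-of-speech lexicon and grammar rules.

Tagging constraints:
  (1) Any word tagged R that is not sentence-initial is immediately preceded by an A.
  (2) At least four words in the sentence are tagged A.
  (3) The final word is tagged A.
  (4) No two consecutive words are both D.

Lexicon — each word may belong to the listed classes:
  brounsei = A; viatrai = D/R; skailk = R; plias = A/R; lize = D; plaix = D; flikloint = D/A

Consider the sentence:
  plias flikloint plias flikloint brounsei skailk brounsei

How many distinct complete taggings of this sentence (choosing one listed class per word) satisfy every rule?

10

Candidates per position — 1:plias {A,R}; 2:flikloint {D,A}; 3:plias {A,R}; 4:flikloint {D,A}; 5:brounsei {A}; 6:skailk {R}; 7:brounsei {A}.
There are 16 candidate sequences in total.
Checking each against the rules leaves 10 sequences.
Count = 10.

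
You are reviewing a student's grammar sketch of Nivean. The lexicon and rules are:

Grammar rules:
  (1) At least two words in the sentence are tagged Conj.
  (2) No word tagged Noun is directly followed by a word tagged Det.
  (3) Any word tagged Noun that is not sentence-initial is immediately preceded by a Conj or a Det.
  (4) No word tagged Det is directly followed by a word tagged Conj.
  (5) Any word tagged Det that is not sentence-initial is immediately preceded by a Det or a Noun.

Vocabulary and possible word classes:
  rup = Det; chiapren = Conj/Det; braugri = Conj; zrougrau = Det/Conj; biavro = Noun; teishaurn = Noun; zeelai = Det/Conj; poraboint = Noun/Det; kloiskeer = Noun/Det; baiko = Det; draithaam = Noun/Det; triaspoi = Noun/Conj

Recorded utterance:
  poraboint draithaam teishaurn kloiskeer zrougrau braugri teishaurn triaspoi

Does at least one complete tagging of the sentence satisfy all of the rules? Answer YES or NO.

Candidates per position — 1:poraboint {Noun,Det}; 2:draithaam {Noun,Det}; 3:teishaurn {Noun}; 4:kloiskeer {Noun,Det}; 5:zrougrau {Det,Conj}; 6:braugri {Conj}; 7:teishaurn {Noun}; 8:triaspoi {Noun,Conj}.
Every candidate sequence violates at least one rule; no consistent tagging exists.

NO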